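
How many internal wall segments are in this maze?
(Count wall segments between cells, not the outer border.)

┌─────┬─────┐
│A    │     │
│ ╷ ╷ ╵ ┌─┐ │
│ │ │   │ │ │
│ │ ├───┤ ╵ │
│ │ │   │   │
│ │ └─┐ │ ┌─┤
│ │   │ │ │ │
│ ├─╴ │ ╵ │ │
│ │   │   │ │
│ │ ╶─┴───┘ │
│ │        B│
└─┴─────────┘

Counting internal wall segments:
Total internal walls: 25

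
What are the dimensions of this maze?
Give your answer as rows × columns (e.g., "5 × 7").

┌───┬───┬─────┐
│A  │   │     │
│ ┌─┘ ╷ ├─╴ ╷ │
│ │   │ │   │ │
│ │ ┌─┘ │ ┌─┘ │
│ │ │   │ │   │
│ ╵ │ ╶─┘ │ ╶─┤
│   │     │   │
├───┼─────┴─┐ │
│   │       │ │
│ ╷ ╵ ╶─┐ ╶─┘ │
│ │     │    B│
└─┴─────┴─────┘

Counting the maze dimensions:
Rows (vertical): 6
Columns (horizontal): 7
Dimensions: 6 × 7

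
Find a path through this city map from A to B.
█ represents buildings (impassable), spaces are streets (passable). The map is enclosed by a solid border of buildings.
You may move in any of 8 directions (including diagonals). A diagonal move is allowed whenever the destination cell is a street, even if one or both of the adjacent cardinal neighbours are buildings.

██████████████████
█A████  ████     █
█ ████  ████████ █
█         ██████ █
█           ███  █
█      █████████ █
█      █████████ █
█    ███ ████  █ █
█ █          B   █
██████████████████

Finding the shortest path from A to B:
Movement: 8-directional
Path length: 15 steps
Directions: down → down → down → down-right → down-right → down-right → down-right → right → right → right → right → right → right → right → right

Solution:

██████████████████
█A████  ████     █
█↓████  ████████ █
█↓        ██████ █
█↘          ███  █
█ ↘    █████████ █
█  ↘   █████████ █
█   ↘███ ████  █ █
█ █  →→→→→→→→B   █
██████████████████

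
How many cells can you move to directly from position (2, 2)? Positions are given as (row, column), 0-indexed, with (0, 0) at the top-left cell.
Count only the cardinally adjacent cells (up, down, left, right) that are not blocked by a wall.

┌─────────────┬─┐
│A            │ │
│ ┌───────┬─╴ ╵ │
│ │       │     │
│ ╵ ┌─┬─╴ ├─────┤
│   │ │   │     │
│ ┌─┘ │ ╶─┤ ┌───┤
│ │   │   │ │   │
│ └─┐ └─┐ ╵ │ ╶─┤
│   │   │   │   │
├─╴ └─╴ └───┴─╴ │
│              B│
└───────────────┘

Checking passable neighbors of (2, 2):
Neighbors: (3, 2)
Count: 1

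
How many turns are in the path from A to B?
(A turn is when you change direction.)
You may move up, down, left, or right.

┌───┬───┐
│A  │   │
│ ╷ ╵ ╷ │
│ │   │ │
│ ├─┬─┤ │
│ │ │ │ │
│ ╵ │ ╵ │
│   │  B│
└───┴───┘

Directions: right, down, right, up, right, down, down, down
Number of turns: 5

Solution:

┌───┬───┐
│A ↓│↱ ↓│
│ ╷ ╵ ╷ │
│ │↳ ↑│↓│
│ ├─┬─┤ │
│ │ │ │↓│
│ ╵ │ ╵ │
│   │  B│
└───┴───┘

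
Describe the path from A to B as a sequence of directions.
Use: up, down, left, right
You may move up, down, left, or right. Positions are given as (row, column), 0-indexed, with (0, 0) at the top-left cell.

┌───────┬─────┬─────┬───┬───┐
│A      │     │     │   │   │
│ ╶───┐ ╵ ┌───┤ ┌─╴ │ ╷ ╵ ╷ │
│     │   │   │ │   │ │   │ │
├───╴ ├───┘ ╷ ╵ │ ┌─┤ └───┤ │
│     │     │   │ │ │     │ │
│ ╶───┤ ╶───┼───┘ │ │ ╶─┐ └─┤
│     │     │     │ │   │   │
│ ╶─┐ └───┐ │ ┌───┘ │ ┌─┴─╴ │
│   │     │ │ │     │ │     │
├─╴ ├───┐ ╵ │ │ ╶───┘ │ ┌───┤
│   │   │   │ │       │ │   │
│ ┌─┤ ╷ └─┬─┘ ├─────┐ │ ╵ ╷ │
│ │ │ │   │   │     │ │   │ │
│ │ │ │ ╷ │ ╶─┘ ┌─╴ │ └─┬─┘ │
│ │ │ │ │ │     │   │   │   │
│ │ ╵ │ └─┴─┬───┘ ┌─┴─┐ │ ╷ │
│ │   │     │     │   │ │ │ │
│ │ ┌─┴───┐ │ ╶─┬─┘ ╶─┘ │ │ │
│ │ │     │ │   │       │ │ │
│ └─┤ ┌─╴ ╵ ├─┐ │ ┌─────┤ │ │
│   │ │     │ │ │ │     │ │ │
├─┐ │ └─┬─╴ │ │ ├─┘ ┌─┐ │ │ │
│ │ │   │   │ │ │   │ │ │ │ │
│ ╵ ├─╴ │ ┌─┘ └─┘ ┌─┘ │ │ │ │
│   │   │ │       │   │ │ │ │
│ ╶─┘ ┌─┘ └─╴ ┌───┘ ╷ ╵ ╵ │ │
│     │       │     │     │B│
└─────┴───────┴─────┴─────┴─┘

Finding the path and converting it to directions:
Path through cells: (0,0) → (1,0) → (1,1) → (1,2) → (2,2) → (2,1) → (2,0) → (3,0) → (4,0) → (4,1) → (5,1) → (5,0) → (6,0) → (7,0) → (8,0) → (9,0) → (10,0) → (10,1) → (11,1) → (12,1) → (12,0) → (13,0) → (13,1) → (13,2) → (12,2) → (12,3) → (11,3) → (11,2) → (10,2) → (9,2) → (9,3) → (9,4) → (10,4) → (10,5) → (11,5) → (11,4) → (12,4) → (13,4) → (13,5) → (13,6) → (12,6) → (12,7) → (12,8) → (11,8) → (11,9) → (10,9) → (10,10) → (10,11) → (11,11) → (12,11) → (13,11) → (13,12) → (12,12) → (11,12) → (10,12) → (9,12) → (8,12) → (7,12) → (7,13) → (8,13) → (9,13) → (10,13) → (11,13) → (12,13) → (13,13)
Directions: down, right, right, down, left, left, down, down, right, down, left, down, down, down, down, down, right, down, down, left, down, right, right, up, right, up, left, up, up, right, right, down, right, down, left, down, down, right, right, up, right, right, up, right, up, right, right, down, down, down, right, up, up, up, up, up, up, right, down, down, down, down, down, down

Solution:

┌───────┬─────┬─────┬───┬───┐
│A      │     │     │   │   │
│ ╶───┐ ╵ ┌───┤ ┌─╴ │ ╷ ╵ ╷ │
│↳ → ↓│   │   │ │   │ │   │ │
├───╴ ├───┘ ╷ ╵ │ ┌─┤ └───┤ │
│↓ ← ↲│     │   │ │ │     │ │
│ ╶───┤ ╶───┼───┘ │ │ ╶─┐ └─┤
│↓    │     │     │ │   │   │
│ ╶─┐ └───┐ │ ┌───┘ │ ┌─┴─╴ │
│↳ ↓│     │ │ │     │ │     │
├─╴ ├───┐ ╵ │ │ ╶───┘ │ ┌───┤
│↓ ↲│   │   │ │       │ │   │
│ ┌─┤ ╷ └─┬─┘ ├─────┐ │ ╵ ╷ │
│↓│ │ │   │   │     │ │   │ │
│ │ │ │ ╷ │ ╶─┘ ┌─╴ │ └─┬─┘ │
│↓│ │ │ │ │     │   │   │↱ ↓│
│ │ ╵ │ └─┴─┬───┘ ┌─┴─┐ │ ╷ │
│↓│   │     │     │   │ │↑│↓│
│ │ ┌─┴───┐ │ ╶─┬─┘ ╶─┘ │ │ │
│↓│ │↱ → ↓│ │   │       │↑│↓│
│ └─┤ ┌─╴ ╵ ├─┐ │ ┌─────┤ │ │
│↳ ↓│↑│  ↳ ↓│ │ │ │↱ → ↓│↑│↓│
├─┐ │ └─┬─╴ │ │ ├─┘ ┌─┐ │ │ │
│ │↓│↑ ↰│↓ ↲│ │ │↱ ↑│ │↓│↑│↓│
│ ╵ ├─╴ │ ┌─┘ └─┘ ┌─┘ │ │ │ │
│↓ ↲│↱ ↑│↓│  ↱ → ↑│   │↓│↑│↓│
│ ╶─┘ ┌─┘ └─╴ ┌───┘ ╷ ╵ ╵ │ │
│↳ → ↑│  ↳ → ↑│     │  ↳ ↑│B│
└─────┴───────┴─────┴─────┴─┘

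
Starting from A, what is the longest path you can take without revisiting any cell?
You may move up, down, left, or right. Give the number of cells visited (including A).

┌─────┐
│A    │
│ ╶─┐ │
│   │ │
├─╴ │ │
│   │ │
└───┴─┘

Finding longest simple path using DFS:
Start: (0, 0)
Longest path visits 5 cells
Path: A → down → right → down → left

Solution:

┌─────┐
│A    │
│ ╶─┐ │
│↳ ↓│ │
├─╴ │ │
│B ↲│ │
└───┴─┘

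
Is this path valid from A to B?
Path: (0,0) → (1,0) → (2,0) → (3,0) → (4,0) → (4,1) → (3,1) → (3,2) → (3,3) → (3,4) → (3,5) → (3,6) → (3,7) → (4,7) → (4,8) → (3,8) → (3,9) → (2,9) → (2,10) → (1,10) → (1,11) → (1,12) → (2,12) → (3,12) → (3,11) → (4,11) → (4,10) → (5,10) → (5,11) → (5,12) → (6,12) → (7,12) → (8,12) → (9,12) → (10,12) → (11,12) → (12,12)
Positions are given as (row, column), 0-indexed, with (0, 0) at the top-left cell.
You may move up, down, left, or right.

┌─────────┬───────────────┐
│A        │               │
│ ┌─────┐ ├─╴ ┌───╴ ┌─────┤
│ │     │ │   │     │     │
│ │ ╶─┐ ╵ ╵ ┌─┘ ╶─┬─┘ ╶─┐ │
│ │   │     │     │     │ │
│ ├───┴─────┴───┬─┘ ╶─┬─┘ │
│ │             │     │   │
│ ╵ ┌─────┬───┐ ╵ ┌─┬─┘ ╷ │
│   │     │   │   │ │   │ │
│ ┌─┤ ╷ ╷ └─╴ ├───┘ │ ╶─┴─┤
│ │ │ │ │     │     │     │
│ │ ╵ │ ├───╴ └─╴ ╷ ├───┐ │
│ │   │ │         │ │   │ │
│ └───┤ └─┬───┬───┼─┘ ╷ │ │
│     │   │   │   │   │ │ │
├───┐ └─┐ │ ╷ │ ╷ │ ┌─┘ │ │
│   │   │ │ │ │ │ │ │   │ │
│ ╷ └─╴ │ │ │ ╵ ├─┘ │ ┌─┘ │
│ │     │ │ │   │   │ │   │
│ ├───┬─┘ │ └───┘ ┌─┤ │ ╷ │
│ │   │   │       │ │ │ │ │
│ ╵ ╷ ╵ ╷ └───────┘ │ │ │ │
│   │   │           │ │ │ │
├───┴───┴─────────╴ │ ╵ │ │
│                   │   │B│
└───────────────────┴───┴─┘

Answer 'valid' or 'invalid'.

Checking path validity:
Result: All consecutive moves are passable.

valid

Correct solution:

┌─────────┬───────────────┐
│A        │               │
│ ┌─────┐ ├─╴ ┌───╴ ┌─────┤
│↓│     │ │   │     │↱ → ↓│
│ │ ╶─┐ ╵ ╵ ┌─┘ ╶─┬─┘ ╶─┐ │
│↓│   │     │     │↱ ↑  │↓│
│ ├───┴─────┴───┬─┘ ╶─┬─┘ │
│↓│↱ → → → → → ↓│↱ ↑  │↓ ↲│
│ ╵ ┌─────┬───┐ ╵ ┌─┬─┘ ╷ │
│↳ ↑│     │   │↳ ↑│ │↓ ↲│ │
│ ┌─┤ ╷ ╷ └─╴ ├───┘ │ ╶─┴─┤
│ │ │ │ │     │     │↳ → ↓│
│ │ ╵ │ ├───╴ └─╴ ╷ ├───┐ │
│ │   │ │         │ │   │↓│
│ └───┤ └─┬───┬───┼─┘ ╷ │ │
│     │   │   │   │   │ │↓│
├───┐ └─┐ │ ╷ │ ╷ │ ┌─┘ │ │
│   │   │ │ │ │ │ │ │   │↓│
│ ╷ └─╴ │ │ │ ╵ ├─┘ │ ┌─┘ │
│ │     │ │ │   │   │ │  ↓│
│ ├───┬─┘ │ └───┘ ┌─┤ │ ╷ │
│ │   │   │       │ │ │ │↓│
│ ╵ ╷ ╵ ╷ └───────┘ │ │ │ │
│   │   │           │ │ │↓│
├───┴───┴─────────╴ │ ╵ │ │
│                   │   │B│
└───────────────────┴───┴─┘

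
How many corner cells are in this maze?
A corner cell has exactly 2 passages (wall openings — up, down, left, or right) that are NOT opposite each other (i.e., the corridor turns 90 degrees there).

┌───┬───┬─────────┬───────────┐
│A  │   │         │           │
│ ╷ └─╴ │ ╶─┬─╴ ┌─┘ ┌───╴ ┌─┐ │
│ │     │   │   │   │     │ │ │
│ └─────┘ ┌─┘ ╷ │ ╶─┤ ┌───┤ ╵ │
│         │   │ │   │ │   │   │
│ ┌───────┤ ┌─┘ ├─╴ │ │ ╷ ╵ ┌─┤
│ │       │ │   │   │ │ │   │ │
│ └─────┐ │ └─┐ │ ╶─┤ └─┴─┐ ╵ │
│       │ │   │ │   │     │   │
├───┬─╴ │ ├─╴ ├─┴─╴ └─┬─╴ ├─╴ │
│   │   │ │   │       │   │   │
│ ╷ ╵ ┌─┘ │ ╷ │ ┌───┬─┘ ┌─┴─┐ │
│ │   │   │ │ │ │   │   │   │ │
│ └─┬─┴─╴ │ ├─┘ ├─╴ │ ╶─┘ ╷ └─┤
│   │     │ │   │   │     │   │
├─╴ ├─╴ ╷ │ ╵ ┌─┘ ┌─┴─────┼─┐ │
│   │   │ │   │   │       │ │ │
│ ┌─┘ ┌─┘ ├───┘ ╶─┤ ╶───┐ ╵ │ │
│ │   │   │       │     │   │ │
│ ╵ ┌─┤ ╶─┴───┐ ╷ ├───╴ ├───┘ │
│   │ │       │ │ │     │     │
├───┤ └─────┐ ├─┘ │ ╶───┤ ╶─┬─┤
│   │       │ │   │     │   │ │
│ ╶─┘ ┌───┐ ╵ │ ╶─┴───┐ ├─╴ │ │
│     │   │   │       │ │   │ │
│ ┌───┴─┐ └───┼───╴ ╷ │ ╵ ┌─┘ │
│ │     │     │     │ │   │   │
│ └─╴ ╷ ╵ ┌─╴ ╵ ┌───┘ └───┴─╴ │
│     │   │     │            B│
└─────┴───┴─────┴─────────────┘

Counting corner cells (2 non-opposite passages):
Total corners: 114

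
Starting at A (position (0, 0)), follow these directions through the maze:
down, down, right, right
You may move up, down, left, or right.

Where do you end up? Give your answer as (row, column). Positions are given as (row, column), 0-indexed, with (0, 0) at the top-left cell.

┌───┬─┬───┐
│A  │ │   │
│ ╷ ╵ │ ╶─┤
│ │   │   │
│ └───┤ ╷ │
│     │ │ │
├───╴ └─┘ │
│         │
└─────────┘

Following directions step by step:
Start: (0, 0)
  down: (0, 0) → (1, 0)
  down: (1, 0) → (2, 0)
  right: (2, 0) → (2, 1)
  right: (2, 1) → (2, 2)
Final position: (2, 2)

Path taken:

┌───┬─┬───┐
│A  │ │   │
│ ╷ ╵ │ ╶─┤
│↓│   │   │
│ └───┤ ╷ │
│↳ → B│ │ │
├───╴ └─┘ │
│         │
└─────────┘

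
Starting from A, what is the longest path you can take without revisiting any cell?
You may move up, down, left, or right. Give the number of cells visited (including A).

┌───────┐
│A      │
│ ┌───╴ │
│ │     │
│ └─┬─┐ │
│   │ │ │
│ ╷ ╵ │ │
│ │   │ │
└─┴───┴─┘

Finding longest simple path using DFS:
Start: (0, 0)
Longest path visits 7 cells
Path: A → down → down → right → down → right → up

Solution:

┌───────┐
│A      │
│ ┌───╴ │
│↓│     │
│ └─┬─┐ │
│↳ ↓│B│ │
│ ╷ ╵ │ │
│ │↳ ↑│ │
└─┴───┴─┘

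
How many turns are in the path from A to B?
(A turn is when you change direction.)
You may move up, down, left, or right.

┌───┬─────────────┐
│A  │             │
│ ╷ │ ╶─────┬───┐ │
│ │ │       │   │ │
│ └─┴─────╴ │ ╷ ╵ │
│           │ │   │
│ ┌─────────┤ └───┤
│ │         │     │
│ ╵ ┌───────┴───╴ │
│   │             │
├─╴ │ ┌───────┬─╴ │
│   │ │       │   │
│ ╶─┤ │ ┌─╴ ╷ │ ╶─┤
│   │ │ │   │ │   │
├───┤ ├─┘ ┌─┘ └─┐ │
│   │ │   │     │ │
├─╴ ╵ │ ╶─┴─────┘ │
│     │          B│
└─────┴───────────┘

Directions: down, down, right, right, right, right, right, up, left, left, left, up, right, right, right, right, right, right, down, down, left, up, left, down, down, right, right, down, down, left, down, right, down, down
Number of turns: 16

Solution:

┌───┬─────────────┐
│A  │↱ → → → → → ↓│
│ ╷ │ ╶─────┬───┐ │
│↓│ │↑ ← ← ↰│↓ ↰│↓│
│ └─┴─────╴ │ ╷ ╵ │
│↳ → → → → ↑│↓│↑ ↲│
│ ┌─────────┤ └───┤
│ │         │↳ → ↓│
│ ╵ ┌───────┴───╴ │
│   │            ↓│
├─╴ │ ┌───────┬─╴ │
│   │ │       │↓ ↲│
│ ╶─┤ │ ┌─╴ ╷ │ ╶─┤
│   │ │ │   │ │↳ ↓│
├───┤ ├─┘ ┌─┘ └─┐ │
│   │ │   │     │↓│
├─╴ ╵ │ ╶─┴─────┘ │
│     │          B│
└─────┴───────────┘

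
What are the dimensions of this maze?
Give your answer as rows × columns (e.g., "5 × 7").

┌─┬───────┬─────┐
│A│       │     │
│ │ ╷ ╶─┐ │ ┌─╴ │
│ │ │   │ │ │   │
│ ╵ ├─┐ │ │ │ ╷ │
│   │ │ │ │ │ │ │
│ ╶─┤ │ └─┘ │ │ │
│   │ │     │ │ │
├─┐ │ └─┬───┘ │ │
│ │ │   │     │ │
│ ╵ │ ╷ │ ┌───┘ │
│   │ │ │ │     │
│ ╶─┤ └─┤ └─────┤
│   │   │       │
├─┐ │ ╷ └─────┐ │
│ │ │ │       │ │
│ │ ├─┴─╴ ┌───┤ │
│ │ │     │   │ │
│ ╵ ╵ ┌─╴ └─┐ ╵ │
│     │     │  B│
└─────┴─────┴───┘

Counting the maze dimensions:
Rows (vertical): 10
Columns (horizontal): 8
Dimensions: 10 × 8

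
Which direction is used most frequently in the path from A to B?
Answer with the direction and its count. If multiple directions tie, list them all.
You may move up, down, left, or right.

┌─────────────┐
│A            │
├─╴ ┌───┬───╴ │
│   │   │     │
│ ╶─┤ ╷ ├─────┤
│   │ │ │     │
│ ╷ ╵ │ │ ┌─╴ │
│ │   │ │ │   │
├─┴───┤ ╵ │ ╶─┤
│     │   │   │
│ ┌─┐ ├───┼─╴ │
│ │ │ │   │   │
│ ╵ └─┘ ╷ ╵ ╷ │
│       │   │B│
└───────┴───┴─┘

Directions: right, down, left, down, right, down, right, up, up, right, down, down, down, right, up, up, right, right, down, left, down, right, down, down
Counts: {'right': 8, 'down': 10, 'left': 2, 'up': 4}
Most common: down (10 times)

Solution:

┌─────────────┐
│A ↓          │
├─╴ ┌───┬───╴ │
│↓ ↲│↱ ↓│     │
│ ╶─┤ ╷ ├─────┤
│↳ ↓│↑│↓│↱ → ↓│
│ ╷ ╵ │ │ ┌─╴ │
│ │↳ ↑│↓│↑│↓ ↲│
├─┴───┤ ╵ │ ╶─┤
│     │↳ ↑│↳ ↓│
│ ┌─┐ ├───┼─╴ │
│ │ │ │   │  ↓│
│ ╵ └─┘ ╷ ╵ ╷ │
│       │   │B│
└───────┴───┴─┘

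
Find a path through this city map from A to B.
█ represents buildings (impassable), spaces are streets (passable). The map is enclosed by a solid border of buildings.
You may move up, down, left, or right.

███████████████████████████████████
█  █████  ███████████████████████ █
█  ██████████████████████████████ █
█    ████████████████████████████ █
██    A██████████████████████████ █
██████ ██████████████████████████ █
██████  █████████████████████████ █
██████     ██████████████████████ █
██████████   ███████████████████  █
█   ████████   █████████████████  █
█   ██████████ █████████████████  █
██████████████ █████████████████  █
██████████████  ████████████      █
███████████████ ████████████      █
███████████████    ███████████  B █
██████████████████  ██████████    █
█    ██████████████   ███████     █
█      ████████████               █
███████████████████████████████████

Finding the shortest path from A to B:
Movement: cardinal only
Path length: 42 steps
Directions: down → down → down → right → right → right → right → down → right → right → down → right → right → down → down → down → right → down → down → right → right → right → down → right → down → down → right → right → right → right → right → right → right → right → right → right → up → right → up → up → right → right

Solution:

███████████████████████████████████
█  █████  ███████████████████████ █
█  ██████████████████████████████ █
█    ████████████████████████████ █
██    A██████████████████████████ █
██████↓██████████████████████████ █
██████↓ █████████████████████████ █
██████↳→→→↓██████████████████████ █
██████████↳→↓███████████████████  █
█   ████████↳→↓█████████████████  █
█   ██████████↓█████████████████  █
██████████████↓█████████████████  █
██████████████↳↓████████████      █
███████████████↓████████████      █
███████████████↳→→↓███████████↱→B █
██████████████████↳↓██████████↑   █
█    ██████████████↓  ███████↱↑   █
█      ████████████↳→→→→→→→→→↑    █
███████████████████████████████████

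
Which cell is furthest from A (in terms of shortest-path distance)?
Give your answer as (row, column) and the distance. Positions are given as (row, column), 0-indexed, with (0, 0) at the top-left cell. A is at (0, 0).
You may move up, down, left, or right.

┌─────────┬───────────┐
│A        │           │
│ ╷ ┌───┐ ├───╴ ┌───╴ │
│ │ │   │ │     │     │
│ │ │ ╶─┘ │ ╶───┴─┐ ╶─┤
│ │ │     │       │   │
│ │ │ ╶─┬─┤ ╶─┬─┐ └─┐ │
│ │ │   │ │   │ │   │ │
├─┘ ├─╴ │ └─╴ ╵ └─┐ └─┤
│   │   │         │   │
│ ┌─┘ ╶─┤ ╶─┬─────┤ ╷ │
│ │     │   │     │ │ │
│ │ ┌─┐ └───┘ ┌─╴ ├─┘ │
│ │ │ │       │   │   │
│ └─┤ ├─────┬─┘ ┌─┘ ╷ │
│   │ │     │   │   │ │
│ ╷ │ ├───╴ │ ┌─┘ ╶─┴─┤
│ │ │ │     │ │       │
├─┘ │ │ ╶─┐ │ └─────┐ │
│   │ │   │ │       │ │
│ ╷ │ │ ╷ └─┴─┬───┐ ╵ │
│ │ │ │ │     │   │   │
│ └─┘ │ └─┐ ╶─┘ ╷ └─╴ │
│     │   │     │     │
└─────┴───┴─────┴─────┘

Computing BFS distances from A to all cells:
Furthest cell: (3, 10)
Distance: 61 steps

Path from A to the furthest cell:

┌─────────┬───────────┐
│A → → → ↓│    ↱ → → ↓│
│ ╷ ┌───┐ ├───╴ ┌───╴ │
│ │ │   │↓│↱ → ↑│  ↓ ↲│
│ │ │ ╶─┘ │ ╶───┴─┐ ╶─┤
│ │ │↓ ← ↲│↑ ← ← ↰│↳ ↓│
│ │ │ ╶─┬─┤ ╶─┬─┐ └─┐ │
│ │ │↳ ↓│ │   │ │↑ ↰│B│
├─┘ ├─╴ │ └─╴ ╵ └─┐ └─┤
│   │↓ ↲│         │↑ ↰│
│ ┌─┘ ╶─┤ ╶─┬─────┤ ╷ │
│ │  ↳ ↓│   │↱ → ↓│ │↑│
│ │ ┌─┐ └───┘ ┌─╴ ├─┘ │
│ │ │ │↳ → → ↑│↓ ↲│↱ ↑│
│ └─┤ ├─────┬─┘ ┌─┘ ╷ │
│   │ │     │↓ ↲│↱ ↑│ │
│ ╷ │ ├───╴ │ ┌─┘ ╶─┴─┤
│ │ │ │     │↓│  ↑ ← ↰│
├─┘ │ │ ╶─┐ │ └─────┐ │
│   │ │   │ │↳ → → ↓│↑│
│ ╷ │ │ ╷ └─┴─┬───┐ ╵ │
│ │ │ │ │     │   │↳ ↑│
│ └─┘ │ └─┐ ╶─┘ ╷ └─╴ │
│     │   │     │     │
└─────┴───┴─────┴─────┘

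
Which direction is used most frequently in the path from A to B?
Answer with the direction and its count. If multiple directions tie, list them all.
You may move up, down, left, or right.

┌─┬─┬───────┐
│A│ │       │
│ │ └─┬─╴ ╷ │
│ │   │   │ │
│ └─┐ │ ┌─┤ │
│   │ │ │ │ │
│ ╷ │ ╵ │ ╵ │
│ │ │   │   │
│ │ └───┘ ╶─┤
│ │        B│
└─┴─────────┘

Directions: down, down, right, down, down, right, right, right, right
Counts: {'down': 4, 'right': 5}
Most common: right (5 times)

Solution:

┌─┬─┬───────┐
│A│ │       │
│ │ └─┬─╴ ╷ │
│↓│   │   │ │
│ └─┐ │ ┌─┤ │
│↳ ↓│ │ │ │ │
│ ╷ │ ╵ │ ╵ │
│ │↓│   │   │
│ │ └───┘ ╶─┤
│ │↳ → → → B│
└─┴─────────┘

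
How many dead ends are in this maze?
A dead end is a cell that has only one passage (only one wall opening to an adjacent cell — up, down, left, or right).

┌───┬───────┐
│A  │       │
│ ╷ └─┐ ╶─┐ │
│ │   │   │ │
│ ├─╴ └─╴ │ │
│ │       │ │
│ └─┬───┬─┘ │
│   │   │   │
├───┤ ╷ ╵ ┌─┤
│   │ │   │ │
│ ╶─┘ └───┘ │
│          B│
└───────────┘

Checking each cell for number of passages:

Dead ends found at positions:
  (0, 2)
  (2, 1)
  (3, 1)
  (4, 1)
  (4, 5)
Total dead ends: 5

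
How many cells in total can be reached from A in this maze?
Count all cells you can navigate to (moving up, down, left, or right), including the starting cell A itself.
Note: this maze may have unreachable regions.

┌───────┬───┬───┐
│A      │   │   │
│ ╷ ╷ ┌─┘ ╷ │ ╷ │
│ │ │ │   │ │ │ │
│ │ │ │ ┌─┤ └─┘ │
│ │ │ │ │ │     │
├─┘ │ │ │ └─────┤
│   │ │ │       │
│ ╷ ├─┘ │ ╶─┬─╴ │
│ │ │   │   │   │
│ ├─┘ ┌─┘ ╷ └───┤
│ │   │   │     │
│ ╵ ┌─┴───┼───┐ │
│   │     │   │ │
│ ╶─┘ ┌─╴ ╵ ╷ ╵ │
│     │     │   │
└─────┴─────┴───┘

Using BFS/flood-fill to find all reachable cells from A:
Maze size: 8 × 8 = 64 total cells
All cells are reachable — the maze is fully connected.
Reachable cells: 64

Reachable region (· marks reachable cells):

┌───────┬───┬───┐
│A · · ·│· ·│· ·│
│ ╷ ╷ ┌─┘ ╷ │ ╷ │
│·│·│·│· ·│·│·│·│
│ │ │ │ ┌─┤ └─┘ │
│·│·│·│·│·│· · ·│
├─┘ │ │ │ └─────┤
│· ·│·│·│· · · ·│
│ ╷ ├─┘ │ ╶─┬─╴ │
│·│·│· ·│· ·│· ·│
│ ├─┘ ┌─┘ ╷ └───┤
│·│· ·│· ·│· · ·│
│ ╵ ┌─┴───┼───┐ │
│· ·│· · ·│· ·│·│
│ ╶─┘ ┌─╴ ╵ ╷ ╵ │
│· · ·│· · ·│· ·│
└─────┴─────┴───┘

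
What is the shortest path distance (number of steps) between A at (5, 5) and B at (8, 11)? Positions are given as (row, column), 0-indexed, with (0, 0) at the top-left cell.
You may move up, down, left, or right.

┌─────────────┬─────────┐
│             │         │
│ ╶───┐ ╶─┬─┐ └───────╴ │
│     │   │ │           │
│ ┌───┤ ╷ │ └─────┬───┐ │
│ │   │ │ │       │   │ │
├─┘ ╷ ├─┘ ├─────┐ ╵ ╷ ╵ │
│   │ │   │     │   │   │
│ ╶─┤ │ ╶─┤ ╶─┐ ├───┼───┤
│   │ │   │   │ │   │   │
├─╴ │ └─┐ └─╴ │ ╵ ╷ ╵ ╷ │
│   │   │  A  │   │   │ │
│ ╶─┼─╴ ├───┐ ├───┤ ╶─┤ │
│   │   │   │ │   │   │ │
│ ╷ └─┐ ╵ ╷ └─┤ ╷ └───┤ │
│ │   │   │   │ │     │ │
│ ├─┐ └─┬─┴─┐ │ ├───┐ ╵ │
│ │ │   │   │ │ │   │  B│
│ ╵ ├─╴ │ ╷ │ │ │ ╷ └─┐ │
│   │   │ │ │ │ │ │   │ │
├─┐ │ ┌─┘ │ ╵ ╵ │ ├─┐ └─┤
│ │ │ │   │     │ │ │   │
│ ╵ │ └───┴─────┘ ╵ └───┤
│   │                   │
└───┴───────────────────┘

Finding path from (5, 5) to (8, 11):
Path: (5,5) → (5,6) → (4,6) → (4,5) → (3,5) → (3,6) → (3,7) → (4,7) → (5,7) → (5,8) → (4,8) → (4,9) → (5,9) → (5,10) → (4,10) → (4,11) → (5,11) → (6,11) → (7,11) → (8,11)
Distance: 19 steps

Solution:

┌─────────────┬─────────┐
│             │         │
│ ╶───┐ ╶─┬─┐ └───────╴ │
│     │   │ │           │
│ ┌───┤ ╷ │ └─────┬───┐ │
│ │   │ │ │       │   │ │
├─┘ ╷ ├─┘ ├─────┐ ╵ ╷ ╵ │
│   │ │   │↱ → ↓│   │   │
│ ╶─┤ │ ╶─┤ ╶─┐ ├───┼───┤
│   │ │   │↑ ↰│↓│↱ ↓│↱ ↓│
├─╴ │ └─┐ └─╴ │ ╵ ╷ ╵ ╷ │
│   │   │  A ↑│↳ ↑│↳ ↑│↓│
│ ╶─┼─╴ ├───┐ ├───┤ ╶─┤ │
│   │   │   │ │   │   │↓│
│ ╷ └─┐ ╵ ╷ └─┤ ╷ └───┤ │
│ │   │   │   │ │     │↓│
│ ├─┐ └─┬─┴─┐ │ ├───┐ ╵ │
│ │ │   │   │ │ │   │  B│
│ ╵ ├─╴ │ ╷ │ │ │ ╷ └─┐ │
│   │   │ │ │ │ │ │   │ │
├─┐ │ ┌─┘ │ ╵ ╵ │ ├─┐ └─┤
│ │ │ │   │     │ │ │   │
│ ╵ │ └───┴─────┘ ╵ └───┤
│   │                   │
└───┴───────────────────┘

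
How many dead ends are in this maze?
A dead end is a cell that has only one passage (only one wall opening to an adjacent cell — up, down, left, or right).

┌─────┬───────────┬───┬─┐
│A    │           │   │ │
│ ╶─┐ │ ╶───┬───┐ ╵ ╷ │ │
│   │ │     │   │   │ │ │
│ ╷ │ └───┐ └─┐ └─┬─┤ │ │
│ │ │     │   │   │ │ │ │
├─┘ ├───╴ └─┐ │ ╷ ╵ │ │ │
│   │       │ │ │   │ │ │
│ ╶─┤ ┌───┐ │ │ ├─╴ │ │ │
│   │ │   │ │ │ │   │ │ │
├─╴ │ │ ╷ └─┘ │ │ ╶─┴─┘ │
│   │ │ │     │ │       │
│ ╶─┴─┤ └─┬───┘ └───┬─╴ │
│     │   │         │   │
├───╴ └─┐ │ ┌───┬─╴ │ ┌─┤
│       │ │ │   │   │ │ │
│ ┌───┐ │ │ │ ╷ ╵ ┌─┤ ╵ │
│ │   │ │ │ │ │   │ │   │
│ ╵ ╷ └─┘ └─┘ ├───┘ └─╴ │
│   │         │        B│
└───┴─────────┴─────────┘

Checking each cell for number of passages:

Dead ends found at positions:
  (0, 11)
  (1, 6)
  (2, 0)
  (2, 9)
  (4, 5)
  (4, 10)
  (5, 2)
  (7, 11)
  (8, 3)
  (8, 5)
  (8, 9)
  (9, 7)
Total dead ends: 12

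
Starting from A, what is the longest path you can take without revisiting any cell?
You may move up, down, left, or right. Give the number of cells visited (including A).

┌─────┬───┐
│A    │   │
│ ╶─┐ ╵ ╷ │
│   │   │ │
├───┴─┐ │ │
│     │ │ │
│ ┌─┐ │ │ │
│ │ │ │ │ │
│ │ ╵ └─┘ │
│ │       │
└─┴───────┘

Finding longest simple path using DFS:
Start: (0, 0)
Longest path visits 19 cells
Path: A → right → right → down → right → up → right → down → down → down → down → left → left → up → up → left → left → down → down

Solution:

┌─────┬───┐
│A → ↓│↱ ↓│
│ ╶─┐ ╵ ╷ │
│   │↳ ↑│↓│
├───┴─┐ │ │
│↓ ← ↰│ │↓│
│ ┌─┐ │ │ │
│↓│ │↑│ │↓│
│ │ ╵ └─┘ │
│B│  ↑ ← ↲│
└─┴───────┘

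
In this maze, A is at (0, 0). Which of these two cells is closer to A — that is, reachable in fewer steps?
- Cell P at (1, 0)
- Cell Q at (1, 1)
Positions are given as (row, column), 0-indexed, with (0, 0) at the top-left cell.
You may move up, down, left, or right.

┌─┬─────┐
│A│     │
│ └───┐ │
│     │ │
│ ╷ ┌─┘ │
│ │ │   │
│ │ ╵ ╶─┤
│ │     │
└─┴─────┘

Shortest path A → P at (1, 0): 1 steps
Shortest path A → Q at (1, 1): 2 steps

P is closer (1 steps vs 2 steps).

Path to P:

┌─┬─────┐
│A│     │
│ └───┐ │
│P    │ │
│ ╷ ┌─┘ │
│ │ │   │
│ │ ╵ ╶─┤
│ │     │
└─┴─────┘

Path to Q:

┌─┬─────┐
│A│     │
│ └───┐ │
│↳ Q  │ │
│ ╷ ┌─┘ │
│ │ │   │
│ │ ╵ ╶─┤
│ │     │
└─┴─────┘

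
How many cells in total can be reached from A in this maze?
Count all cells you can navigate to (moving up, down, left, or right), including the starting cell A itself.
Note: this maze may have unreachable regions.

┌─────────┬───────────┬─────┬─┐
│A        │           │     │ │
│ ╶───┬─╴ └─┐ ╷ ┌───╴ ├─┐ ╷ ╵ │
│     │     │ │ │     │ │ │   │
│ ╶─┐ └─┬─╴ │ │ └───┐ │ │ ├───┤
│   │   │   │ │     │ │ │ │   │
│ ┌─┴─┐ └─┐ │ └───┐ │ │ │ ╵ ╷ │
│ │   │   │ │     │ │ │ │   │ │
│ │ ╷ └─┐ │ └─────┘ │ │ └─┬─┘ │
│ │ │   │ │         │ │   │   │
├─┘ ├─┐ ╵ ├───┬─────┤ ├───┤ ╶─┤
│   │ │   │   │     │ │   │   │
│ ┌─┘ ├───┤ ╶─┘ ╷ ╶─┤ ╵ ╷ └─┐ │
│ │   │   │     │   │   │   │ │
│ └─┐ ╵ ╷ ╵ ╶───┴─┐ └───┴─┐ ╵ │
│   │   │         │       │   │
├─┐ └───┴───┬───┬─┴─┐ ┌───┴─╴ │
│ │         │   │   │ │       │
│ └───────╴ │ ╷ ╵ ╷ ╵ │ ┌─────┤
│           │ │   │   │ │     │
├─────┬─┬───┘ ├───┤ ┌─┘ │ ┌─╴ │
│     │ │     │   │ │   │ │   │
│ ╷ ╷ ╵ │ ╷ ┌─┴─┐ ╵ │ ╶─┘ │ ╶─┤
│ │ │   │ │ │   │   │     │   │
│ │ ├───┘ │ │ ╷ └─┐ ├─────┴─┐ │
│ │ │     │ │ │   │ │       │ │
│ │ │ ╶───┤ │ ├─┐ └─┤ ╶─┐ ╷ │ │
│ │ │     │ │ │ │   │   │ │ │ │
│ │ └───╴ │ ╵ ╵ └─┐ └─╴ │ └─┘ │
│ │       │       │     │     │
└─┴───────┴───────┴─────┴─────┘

Using BFS/flood-fill to find all reachable cells from A:
Maze size: 15 × 15 = 225 total cells
5 cell(s) are walled off and cannot be reached from A.
Reachable cells: 220

Reachable region (· marks reachable cells):

┌─────────┬───────────┬─────┬─┐
│A · · · ·│· · · · · ·│· · ·│·│
│ ╶───┬─╴ └─┐ ╷ ┌───╴ ├─┐ ╷ ╵ │
│· · ·│· · ·│·│·│· · ·│ │·│· ·│
│ ╶─┐ └─┬─╴ │ │ └───┐ │ │ ├───┤
│· ·│· ·│· ·│·│· · ·│·│ │·│· ·│
│ ┌─┴─┐ └─┐ │ └───┐ │ │ │ ╵ ╷ │
│·│· ·│· ·│·│· · ·│·│·│ │· ·│·│
│ │ ╷ └─┐ │ └─────┘ │ │ └─┬─┘ │
│·│·│· ·│·│· · · · ·│·│   │· ·│
├─┘ ├─┐ ╵ ├───┬─────┤ ├───┤ ╶─┤
│· ·│·│· ·│· ·│· · ·│·│· ·│· ·│
│ ┌─┘ ├───┤ ╶─┘ ╷ ╶─┤ ╵ ╷ └─┐ │
│·│· ·│· ·│· · ·│· ·│· ·│· ·│·│
│ └─┐ ╵ ╷ ╵ ╶───┴─┐ └───┴─┐ ╵ │
│· ·│· ·│· · · · ·│· · · ·│· ·│
├─┐ └───┴───┬───┬─┴─┐ ┌───┴─╴ │
│·│· · · · ·│· ·│· ·│·│· · · ·│
│ └───────╴ │ ╷ ╵ ╷ ╵ │ ┌─────┤
│· · · · · ·│·│· ·│· ·│·│· · ·│
├─────┬─┬───┘ ├───┤ ┌─┘ │ ┌─╴ │
│· · ·│·│· · ·│· ·│·│· ·│·│· ·│
│ ╷ ╷ ╵ │ ╷ ┌─┴─┐ ╵ │ ╶─┘ │ ╶─┤
│·│·│· ·│·│·│· ·│· ·│· · ·│· ·│
│ │ ├───┘ │ │ ╷ └─┐ ├─────┴─┐ │
│·│·│· · ·│·│·│· ·│·│· · · ·│·│
│ │ │ ╶───┤ │ ├─┐ └─┤ ╶─┐ ╷ │ │
│·│·│· · ·│·│·│·│· ·│· ·│·│·│·│
│ │ └───╴ │ ╵ ╵ └─┐ └─╴ │ └─┘ │
│·│· · · ·│· · · ·│· · ·│· · ·│
└─┴───────┴───────┴─────┴─────┘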